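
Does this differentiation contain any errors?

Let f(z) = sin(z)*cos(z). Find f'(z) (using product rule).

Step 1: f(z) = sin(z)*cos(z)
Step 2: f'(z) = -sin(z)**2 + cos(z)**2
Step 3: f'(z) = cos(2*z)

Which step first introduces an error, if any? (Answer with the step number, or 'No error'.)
No error

All steps in this derivation are correct.
The final answer f'(z) = cos(2*z) is valid.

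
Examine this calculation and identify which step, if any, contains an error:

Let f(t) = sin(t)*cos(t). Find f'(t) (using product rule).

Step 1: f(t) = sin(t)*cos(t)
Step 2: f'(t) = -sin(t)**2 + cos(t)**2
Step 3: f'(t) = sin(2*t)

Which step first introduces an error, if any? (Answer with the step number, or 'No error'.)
Step 3

Step 3 is incorrect due to a wrong trig function.
The step shows: sin(2*t)
The correct value should be: cos(2*t)

Explanation: cos(2*t) was incorrectly written as sin(2*t): the term cos(2*t) was incorrectly written as sin(2*t)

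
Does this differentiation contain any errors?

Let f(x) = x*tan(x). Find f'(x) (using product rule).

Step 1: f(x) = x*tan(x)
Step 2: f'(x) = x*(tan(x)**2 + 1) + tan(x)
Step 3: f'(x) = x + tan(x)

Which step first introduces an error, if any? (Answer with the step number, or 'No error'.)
Step 3

Step 3 is incorrect due to a dropped term.
The step shows: x + tan(x)
The correct value should be: x*tan(x)**2 + x + tan(x)

Explanation: A term was dropped: the term x*tan(x)**2 was incorrectly omitted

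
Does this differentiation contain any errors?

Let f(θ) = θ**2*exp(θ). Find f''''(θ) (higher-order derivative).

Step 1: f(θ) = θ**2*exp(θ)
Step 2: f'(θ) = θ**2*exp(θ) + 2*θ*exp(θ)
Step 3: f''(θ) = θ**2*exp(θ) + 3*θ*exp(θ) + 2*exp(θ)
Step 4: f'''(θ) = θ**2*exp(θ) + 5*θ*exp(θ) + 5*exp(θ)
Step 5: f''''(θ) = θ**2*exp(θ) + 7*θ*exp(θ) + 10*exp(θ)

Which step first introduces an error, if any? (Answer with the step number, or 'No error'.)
Step 3

Step 3 is incorrect due to a wrong coefficient.
The step shows: θ**2*exp(θ) + 3*θ*exp(θ) + 2*exp(θ)
The correct value should be: θ**2*exp(θ) + 4*θ*exp(θ) + 2*exp(θ)

Explanation: The coefficient 4 was incorrectly written as 3: the term 4*θ*exp(θ) was incorrectly written as 3*θ*exp(θ)
The later steps are derived from this incorrect expression, so the error originates in Step 3.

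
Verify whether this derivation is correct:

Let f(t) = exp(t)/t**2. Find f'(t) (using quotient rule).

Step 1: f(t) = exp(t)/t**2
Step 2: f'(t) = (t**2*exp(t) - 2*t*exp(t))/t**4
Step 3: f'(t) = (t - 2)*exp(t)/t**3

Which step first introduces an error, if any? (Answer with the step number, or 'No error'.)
No error

All steps in this derivation are correct.
The final answer f'(t) = (t - 2)*exp(t)/t**3 is valid.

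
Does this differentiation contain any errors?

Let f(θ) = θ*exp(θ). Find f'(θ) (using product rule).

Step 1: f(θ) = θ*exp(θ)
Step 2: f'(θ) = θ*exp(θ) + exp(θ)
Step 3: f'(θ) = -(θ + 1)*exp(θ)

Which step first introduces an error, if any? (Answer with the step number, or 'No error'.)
Step 3

Step 3 is incorrect due to a sign flip.
The step shows: -(θ + 1)*exp(θ)
The correct value should be: (θ + 1)*exp(θ)

Explanation: The sign of the whole expression was flipped: the term (θ + 1)*exp(θ) was incorrectly written as -(θ + 1)*exp(θ)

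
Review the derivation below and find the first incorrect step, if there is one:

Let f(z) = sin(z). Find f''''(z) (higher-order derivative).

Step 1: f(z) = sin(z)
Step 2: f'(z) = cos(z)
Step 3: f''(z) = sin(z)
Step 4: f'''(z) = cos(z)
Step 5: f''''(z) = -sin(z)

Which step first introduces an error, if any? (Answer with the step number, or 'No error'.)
Step 3

Step 3 is incorrect due to a sign flip.
The step shows: sin(z)
The correct value should be: -sin(z)

Explanation: The sign of the whole expression was flipped: the term -sin(z) was incorrectly written as sin(z)
The later steps are derived from this incorrect expression, so the error originates in Step 3.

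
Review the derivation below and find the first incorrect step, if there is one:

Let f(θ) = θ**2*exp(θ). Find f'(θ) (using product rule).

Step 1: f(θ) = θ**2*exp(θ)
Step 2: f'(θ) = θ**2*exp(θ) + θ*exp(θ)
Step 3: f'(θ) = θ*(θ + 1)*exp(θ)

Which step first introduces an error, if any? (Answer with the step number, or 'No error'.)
Step 2

Step 2 is incorrect due to a wrong coefficient.
The step shows: θ**2*exp(θ) + θ*exp(θ)
The correct value should be: θ**2*exp(θ) + 2*θ*exp(θ)

Explanation: The coefficient 2 was incorrectly written as 1: the term 2*θ*exp(θ) was incorrectly written as θ*exp(θ)
The later steps are derived from this incorrect expression, so the error originates in Step 2.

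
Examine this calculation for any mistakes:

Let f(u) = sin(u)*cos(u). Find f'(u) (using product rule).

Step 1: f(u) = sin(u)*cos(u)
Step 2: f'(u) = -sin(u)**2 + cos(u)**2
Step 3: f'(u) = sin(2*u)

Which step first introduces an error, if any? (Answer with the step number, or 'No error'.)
Step 3

Step 3 is incorrect due to a wrong trig function.
The step shows: sin(2*u)
The correct value should be: cos(2*u)

Explanation: cos(2*u) was incorrectly written as sin(2*u): the term cos(2*u) was incorrectly written as sin(2*u)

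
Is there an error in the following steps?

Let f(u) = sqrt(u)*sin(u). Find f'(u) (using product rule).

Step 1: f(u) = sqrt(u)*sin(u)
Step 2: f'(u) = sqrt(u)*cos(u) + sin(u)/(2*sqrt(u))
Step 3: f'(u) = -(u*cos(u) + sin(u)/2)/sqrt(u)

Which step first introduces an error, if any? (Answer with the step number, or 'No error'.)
Step 3

Step 3 is incorrect due to a sign flip.
The step shows: -(u*cos(u) + sin(u)/2)/sqrt(u)
The correct value should be: (u*cos(u) + sin(u)/2)/sqrt(u)

Explanation: The sign of the whole expression was flipped: the term (u*cos(u) + sin(u)/2)/sqrt(u) was incorrectly written as -(u*cos(u) + sin(u)/2)/sqrt(u)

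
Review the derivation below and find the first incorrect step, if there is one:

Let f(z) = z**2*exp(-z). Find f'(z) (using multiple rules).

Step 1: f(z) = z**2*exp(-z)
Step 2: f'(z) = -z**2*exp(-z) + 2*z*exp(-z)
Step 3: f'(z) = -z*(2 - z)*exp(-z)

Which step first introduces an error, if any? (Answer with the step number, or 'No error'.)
Step 3

Step 3 is incorrect due to a sign flip.
The step shows: -z*(2 - z)*exp(-z)
The correct value should be: z*(2 - z)*exp(-z)

Explanation: The sign of the whole expression was flipped: the term z*(2 - z)*exp(-z) was incorrectly written as -z*(2 - z)*exp(-z)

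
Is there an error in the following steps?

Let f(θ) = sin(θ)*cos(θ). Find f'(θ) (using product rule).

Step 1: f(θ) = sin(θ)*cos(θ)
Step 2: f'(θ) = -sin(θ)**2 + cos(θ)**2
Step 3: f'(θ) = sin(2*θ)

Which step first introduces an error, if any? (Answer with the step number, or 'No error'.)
Step 3

Step 3 is incorrect due to a wrong trig function.
The step shows: sin(2*θ)
The correct value should be: cos(2*θ)

Explanation: cos(2*θ) was incorrectly written as sin(2*θ): the term cos(2*θ) was incorrectly written as sin(2*θ)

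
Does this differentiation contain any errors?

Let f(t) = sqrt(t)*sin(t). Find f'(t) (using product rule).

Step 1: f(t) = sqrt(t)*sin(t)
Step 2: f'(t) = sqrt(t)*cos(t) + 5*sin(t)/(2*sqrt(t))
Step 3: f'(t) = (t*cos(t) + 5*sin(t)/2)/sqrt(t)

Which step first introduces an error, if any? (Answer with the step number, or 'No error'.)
Step 2

Step 2 is incorrect due to a wrong coefficient.
The step shows: sqrt(t)*cos(t) + 5*sin(t)/(2*sqrt(t))
The correct value should be: sqrt(t)*cos(t) + sin(t)/(2*sqrt(t))

Explanation: The coefficient 1/2 was incorrectly written as 5/2: the term sin(t)/(2*sqrt(t)) was incorrectly written as 5*sin(t)/(2*sqrt(t))
The later steps are derived from this incorrect expression, so the error originates in Step 2.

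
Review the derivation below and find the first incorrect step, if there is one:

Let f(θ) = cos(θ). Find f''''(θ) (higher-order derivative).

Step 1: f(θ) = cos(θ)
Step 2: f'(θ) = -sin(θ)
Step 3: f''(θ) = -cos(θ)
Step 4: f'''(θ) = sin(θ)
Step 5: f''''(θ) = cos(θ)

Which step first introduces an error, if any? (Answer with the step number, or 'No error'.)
No error

All steps in this derivation are correct.
The final answer f''''(θ) = cos(θ) is valid.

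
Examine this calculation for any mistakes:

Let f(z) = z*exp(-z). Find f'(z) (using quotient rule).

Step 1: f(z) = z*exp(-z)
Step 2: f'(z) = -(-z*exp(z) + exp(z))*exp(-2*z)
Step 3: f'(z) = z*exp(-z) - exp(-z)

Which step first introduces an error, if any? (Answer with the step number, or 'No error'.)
Step 2

Step 2 is incorrect due to a sign flip.
The step shows: -(-z*exp(z) + exp(z))*exp(-2*z)
The correct value should be: (-z*exp(z) + exp(z))*exp(-2*z)

Explanation: The sign of the whole expression was flipped: the term (-z*exp(z) + exp(z))*exp(-2*z) was incorrectly written as -(-z*exp(z) + exp(z))*exp(-2*z)
The later steps are derived from this incorrect expression, so the error originates in Step 2.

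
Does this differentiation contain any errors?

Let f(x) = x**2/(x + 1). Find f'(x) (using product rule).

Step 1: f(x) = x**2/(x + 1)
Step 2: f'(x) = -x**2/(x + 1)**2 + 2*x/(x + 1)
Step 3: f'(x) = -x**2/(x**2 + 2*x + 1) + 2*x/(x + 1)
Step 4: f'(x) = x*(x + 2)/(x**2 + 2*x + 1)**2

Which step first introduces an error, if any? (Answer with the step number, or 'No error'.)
Step 4

Step 4 is incorrect due to a wrong exponent.
The step shows: x*(x + 2)/(x**2 + 2*x + 1)**2
The correct value should be: x*(x + 2)/(x**2 + 2*x + 1)

Explanation: The exponent -1 on x**2 + 2*x + 1 was incorrectly written as -2: the term x*(x + 2)/(x**2 + 2*x + 1) was incorrectly written as x*(x + 2)/(x**2 + 2*x + 1)**2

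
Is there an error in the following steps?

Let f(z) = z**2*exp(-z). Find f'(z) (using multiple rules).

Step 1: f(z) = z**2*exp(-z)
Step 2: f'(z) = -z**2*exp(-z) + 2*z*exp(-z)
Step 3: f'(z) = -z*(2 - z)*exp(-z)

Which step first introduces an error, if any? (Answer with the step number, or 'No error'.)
Step 3

Step 3 is incorrect due to a sign flip.
The step shows: -z*(2 - z)*exp(-z)
The correct value should be: z*(2 - z)*exp(-z)

Explanation: The sign of the whole expression was flipped: the term z*(2 - z)*exp(-z) was incorrectly written as -z*(2 - z)*exp(-z)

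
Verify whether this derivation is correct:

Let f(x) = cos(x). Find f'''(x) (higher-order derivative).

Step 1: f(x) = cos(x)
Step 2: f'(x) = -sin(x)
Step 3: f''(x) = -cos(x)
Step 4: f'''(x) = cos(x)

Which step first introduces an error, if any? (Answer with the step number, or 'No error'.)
Step 4

Step 4 is incorrect due to a wrong trig function.
The step shows: cos(x)
The correct value should be: sin(x)

Explanation: sin(x) was incorrectly written as cos(x): the term sin(x) was incorrectly written as cos(x)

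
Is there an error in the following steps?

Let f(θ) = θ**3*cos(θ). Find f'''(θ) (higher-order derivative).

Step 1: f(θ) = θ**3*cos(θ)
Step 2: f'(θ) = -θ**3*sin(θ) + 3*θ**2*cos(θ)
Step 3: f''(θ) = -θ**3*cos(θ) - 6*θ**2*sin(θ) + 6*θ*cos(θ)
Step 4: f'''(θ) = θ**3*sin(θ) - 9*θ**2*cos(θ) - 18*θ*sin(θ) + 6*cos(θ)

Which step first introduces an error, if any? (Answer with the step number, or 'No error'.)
No error

All steps in this derivation are correct.
The final answer f'''(θ) = θ**3*sin(θ) - 9*θ**2*cos(θ) - 18*θ*sin(θ) + 6*cos(θ) is valid.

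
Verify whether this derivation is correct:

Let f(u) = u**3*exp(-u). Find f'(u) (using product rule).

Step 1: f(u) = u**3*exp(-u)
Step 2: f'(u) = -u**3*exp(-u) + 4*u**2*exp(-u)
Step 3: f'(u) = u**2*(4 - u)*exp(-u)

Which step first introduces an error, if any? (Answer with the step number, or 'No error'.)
Step 2

Step 2 is incorrect due to a wrong coefficient.
The step shows: -u**3*exp(-u) + 4*u**2*exp(-u)
The correct value should be: -u**3*exp(-u) + 3*u**2*exp(-u)

Explanation: The coefficient 3 was incorrectly written as 4: the term 3*u**2*exp(-u) was incorrectly written as 4*u**2*exp(-u)
The later steps are derived from this incorrect expression, so the error originates in Step 2.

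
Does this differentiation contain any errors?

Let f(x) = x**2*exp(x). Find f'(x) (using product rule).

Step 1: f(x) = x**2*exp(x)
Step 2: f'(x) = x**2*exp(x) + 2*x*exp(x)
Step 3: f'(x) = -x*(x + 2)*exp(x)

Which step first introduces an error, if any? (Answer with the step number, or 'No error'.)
Step 3

Step 3 is incorrect due to a sign flip.
The step shows: -x*(x + 2)*exp(x)
The correct value should be: x*(x + 2)*exp(x)

Explanation: The sign of the whole expression was flipped: the term x*(x + 2)*exp(x) was incorrectly written as -x*(x + 2)*exp(x)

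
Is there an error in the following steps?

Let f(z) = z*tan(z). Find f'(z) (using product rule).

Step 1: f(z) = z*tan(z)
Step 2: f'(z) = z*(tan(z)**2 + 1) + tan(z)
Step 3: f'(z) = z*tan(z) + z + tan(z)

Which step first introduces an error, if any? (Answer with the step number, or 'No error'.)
Step 3

Step 3 is incorrect due to a wrong exponent.
The step shows: z*tan(z) + z + tan(z)
The correct value should be: z*tan(z)**2 + z + tan(z)

Explanation: The exponent 2 on tan(z) was incorrectly written as 1: the term z*tan(z)**2 was incorrectly written as z*tan(z)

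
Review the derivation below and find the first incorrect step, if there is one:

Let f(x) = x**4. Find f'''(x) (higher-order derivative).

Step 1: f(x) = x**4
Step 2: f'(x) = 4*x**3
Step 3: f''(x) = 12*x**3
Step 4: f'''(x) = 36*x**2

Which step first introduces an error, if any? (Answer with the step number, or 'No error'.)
Step 3

Step 3 is incorrect due to a wrong exponent.
The step shows: 12*x**3
The correct value should be: 12*x**2

Explanation: The exponent 2 on x was incorrectly written as 3: the term 12*x**2 was incorrectly written as 12*x**3
The later steps are derived from this incorrect expression, so the error originates in Step 3.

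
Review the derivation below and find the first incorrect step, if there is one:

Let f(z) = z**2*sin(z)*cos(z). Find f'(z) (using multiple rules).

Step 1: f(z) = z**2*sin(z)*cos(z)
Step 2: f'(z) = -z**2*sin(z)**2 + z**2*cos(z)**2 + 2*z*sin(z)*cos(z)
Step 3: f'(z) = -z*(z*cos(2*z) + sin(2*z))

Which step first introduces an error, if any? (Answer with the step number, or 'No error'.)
Step 3

Step 3 is incorrect due to a sign flip.
The step shows: -z*(z*cos(2*z) + sin(2*z))
The correct value should be: z*(z*cos(2*z) + sin(2*z))

Explanation: The sign of the whole expression was flipped: the term z*(z*cos(2*z) + sin(2*z)) was incorrectly written as -z*(z*cos(2*z) + sin(2*z))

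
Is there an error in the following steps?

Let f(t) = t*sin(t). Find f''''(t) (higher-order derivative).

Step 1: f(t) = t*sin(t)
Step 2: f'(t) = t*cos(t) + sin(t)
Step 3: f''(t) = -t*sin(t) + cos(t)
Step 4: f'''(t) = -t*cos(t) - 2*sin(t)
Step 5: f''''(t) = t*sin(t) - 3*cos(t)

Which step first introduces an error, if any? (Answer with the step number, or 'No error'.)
Step 3

Step 3 is incorrect due to a wrong coefficient.
The step shows: -t*sin(t) + cos(t)
The correct value should be: -t*sin(t) + 2*cos(t)

Explanation: The coefficient 2 was incorrectly written as 1: the term 2*cos(t) was incorrectly written as cos(t)
The later steps are derived from this incorrect expression, so the error originates in Step 3.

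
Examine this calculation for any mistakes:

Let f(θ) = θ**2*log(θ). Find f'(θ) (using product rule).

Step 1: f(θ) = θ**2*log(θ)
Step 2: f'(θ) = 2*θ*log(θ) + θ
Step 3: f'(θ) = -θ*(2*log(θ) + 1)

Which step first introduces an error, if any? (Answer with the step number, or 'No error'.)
Step 3

Step 3 is incorrect due to a sign flip.
The step shows: -θ*(2*log(θ) + 1)
The correct value should be: θ*(2*log(θ) + 1)

Explanation: The sign of the whole expression was flipped: the term θ*(2*log(θ) + 1) was incorrectly written as -θ*(2*log(θ) + 1)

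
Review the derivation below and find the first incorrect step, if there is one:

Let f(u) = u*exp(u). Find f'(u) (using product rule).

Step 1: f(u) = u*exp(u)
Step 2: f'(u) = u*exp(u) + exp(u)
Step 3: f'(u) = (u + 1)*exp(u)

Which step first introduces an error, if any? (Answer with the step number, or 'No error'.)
No error

All steps in this derivation are correct.
The final answer f'(u) = (u + 1)*exp(u) is valid.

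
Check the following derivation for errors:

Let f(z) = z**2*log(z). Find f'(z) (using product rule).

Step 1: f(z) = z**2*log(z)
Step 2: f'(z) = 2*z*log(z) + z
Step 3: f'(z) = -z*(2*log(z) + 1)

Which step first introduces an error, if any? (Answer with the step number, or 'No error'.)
Step 3

Step 3 is incorrect due to a sign flip.
The step shows: -z*(2*log(z) + 1)
The correct value should be: z*(2*log(z) + 1)

Explanation: The sign of the whole expression was flipped: the term z*(2*log(z) + 1) was incorrectly written as -z*(2*log(z) + 1)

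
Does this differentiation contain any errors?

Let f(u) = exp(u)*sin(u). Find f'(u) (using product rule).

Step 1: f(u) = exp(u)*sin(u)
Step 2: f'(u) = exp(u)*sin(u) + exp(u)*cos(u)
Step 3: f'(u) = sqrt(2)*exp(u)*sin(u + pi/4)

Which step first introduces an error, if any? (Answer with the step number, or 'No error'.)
No error

All steps in this derivation are correct.
The final answer f'(u) = sqrt(2)*exp(u)*sin(u + pi/4) is valid.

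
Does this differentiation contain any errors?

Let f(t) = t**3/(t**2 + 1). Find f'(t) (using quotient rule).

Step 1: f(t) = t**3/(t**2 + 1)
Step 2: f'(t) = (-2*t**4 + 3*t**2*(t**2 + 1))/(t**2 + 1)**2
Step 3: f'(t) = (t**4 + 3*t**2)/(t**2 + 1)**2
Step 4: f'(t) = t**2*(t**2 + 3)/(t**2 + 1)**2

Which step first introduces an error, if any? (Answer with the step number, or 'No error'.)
No error

All steps in this derivation are correct.
The final answer f'(t) = t**2*(t**2 + 3)/(t**2 + 1)**2 is valid.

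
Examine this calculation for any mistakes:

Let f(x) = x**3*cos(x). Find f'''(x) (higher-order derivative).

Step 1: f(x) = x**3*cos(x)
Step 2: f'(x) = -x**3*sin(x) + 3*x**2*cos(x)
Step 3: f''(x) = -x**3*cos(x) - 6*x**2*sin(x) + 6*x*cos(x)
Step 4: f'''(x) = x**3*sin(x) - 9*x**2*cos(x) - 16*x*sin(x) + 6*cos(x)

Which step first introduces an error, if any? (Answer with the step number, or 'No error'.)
Step 4

Step 4 is incorrect due to a wrong coefficient.
The step shows: x**3*sin(x) - 9*x**2*cos(x) - 16*x*sin(x) + 6*cos(x)
The correct value should be: x**3*sin(x) - 9*x**2*cos(x) - 18*x*sin(x) + 6*cos(x)

Explanation: The coefficient -18 was incorrectly written as -16: the term -18*x*sin(x) was incorrectly written as -16*x*sin(x)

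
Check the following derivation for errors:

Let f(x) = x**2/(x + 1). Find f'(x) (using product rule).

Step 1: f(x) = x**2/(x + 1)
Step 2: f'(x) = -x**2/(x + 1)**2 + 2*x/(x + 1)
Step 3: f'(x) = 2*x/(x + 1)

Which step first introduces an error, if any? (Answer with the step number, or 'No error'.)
Step 3

Step 3 is incorrect due to a dropped term.
The step shows: 2*x/(x + 1)
The correct value should be: -x**2/(x**2 + 2*x + 1) + 2*x/(x + 1)

Explanation: A term was dropped: the term -x**2/(x**2 + 2*x + 1) was incorrectly omitted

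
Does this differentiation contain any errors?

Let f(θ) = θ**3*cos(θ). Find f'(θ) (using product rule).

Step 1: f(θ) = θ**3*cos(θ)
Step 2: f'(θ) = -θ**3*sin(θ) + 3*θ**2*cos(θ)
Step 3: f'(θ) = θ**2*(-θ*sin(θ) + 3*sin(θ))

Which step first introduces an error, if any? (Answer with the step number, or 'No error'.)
Step 3

Step 3 is incorrect due to a wrong trig function.
The step shows: θ**2*(-θ*sin(θ) + 3*sin(θ))
The correct value should be: θ**2*(-θ*sin(θ) + 3*cos(θ))

Explanation: cos(θ) was incorrectly written as sin(θ): the term θ**2*(-θ*sin(θ) + 3*cos(θ)) was incorrectly written as θ**2*(-θ*sin(θ) + 3*sin(θ))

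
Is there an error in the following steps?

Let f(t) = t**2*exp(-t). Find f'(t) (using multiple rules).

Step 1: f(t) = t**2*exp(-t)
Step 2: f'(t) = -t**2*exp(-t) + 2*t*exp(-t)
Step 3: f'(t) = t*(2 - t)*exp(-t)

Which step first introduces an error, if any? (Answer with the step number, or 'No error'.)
No error

All steps in this derivation are correct.
The final answer f'(t) = t*(2 - t)*exp(-t) is valid.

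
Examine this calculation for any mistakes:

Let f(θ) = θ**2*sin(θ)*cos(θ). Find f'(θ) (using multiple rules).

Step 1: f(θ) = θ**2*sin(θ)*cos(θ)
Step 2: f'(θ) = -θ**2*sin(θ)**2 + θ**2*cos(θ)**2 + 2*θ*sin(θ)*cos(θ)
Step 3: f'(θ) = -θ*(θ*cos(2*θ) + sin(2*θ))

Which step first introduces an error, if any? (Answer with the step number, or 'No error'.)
Step 3

Step 3 is incorrect due to a sign flip.
The step shows: -θ*(θ*cos(2*θ) + sin(2*θ))
The correct value should be: θ*(θ*cos(2*θ) + sin(2*θ))

Explanation: The sign of the whole expression was flipped: the term θ*(θ*cos(2*θ) + sin(2*θ)) was incorrectly written as -θ*(θ*cos(2*θ) + sin(2*θ))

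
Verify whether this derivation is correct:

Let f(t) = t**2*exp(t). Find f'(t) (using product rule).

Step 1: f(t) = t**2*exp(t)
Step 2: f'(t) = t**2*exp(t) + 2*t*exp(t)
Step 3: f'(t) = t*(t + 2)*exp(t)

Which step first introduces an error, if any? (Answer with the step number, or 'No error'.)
No error

All steps in this derivation are correct.
The final answer f'(t) = t*(t + 2)*exp(t) is valid.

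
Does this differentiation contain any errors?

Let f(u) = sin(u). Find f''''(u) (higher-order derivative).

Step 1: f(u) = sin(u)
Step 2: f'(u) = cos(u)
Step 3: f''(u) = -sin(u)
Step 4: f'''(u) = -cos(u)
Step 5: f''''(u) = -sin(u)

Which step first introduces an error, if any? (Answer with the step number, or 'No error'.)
Step 5

Step 5 is incorrect due to a sign flip.
The step shows: -sin(u)
The correct value should be: sin(u)

Explanation: The sign of the whole expression was flipped: the term sin(u) was incorrectly written as -sin(u)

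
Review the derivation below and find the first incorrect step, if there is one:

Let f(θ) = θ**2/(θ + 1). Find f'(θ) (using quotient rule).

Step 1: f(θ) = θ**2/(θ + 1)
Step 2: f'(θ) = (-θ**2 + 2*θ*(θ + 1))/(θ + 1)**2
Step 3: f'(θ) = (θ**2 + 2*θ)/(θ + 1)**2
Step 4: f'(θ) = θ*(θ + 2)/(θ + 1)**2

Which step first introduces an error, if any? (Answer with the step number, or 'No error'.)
No error

All steps in this derivation are correct.
The final answer f'(θ) = θ*(θ + 2)/(θ + 1)**2 is valid.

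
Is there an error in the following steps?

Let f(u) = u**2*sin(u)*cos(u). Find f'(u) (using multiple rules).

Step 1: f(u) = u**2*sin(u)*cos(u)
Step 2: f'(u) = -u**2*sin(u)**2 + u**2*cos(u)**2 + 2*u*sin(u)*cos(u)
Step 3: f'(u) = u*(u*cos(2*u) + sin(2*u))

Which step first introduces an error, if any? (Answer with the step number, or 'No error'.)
No error

All steps in this derivation are correct.
The final answer f'(u) = u*(u*cos(2*u) + sin(2*u)) is valid.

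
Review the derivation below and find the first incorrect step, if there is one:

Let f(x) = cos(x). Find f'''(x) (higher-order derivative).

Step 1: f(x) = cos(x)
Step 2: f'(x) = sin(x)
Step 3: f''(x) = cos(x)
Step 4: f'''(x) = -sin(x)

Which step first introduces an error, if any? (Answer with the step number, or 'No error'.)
Step 2

Step 2 is incorrect due to a sign flip.
The step shows: sin(x)
The correct value should be: -sin(x)

Explanation: The sign of the whole expression was flipped: the term -sin(x) was incorrectly written as sin(x)
The later steps are derived from this incorrect expression, so the error originates in Step 2.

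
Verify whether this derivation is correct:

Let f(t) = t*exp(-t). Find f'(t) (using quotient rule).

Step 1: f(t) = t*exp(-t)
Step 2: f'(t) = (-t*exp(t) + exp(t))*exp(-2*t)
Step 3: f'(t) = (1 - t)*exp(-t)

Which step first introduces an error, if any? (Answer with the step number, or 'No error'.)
No error

All steps in this derivation are correct.
The final answer f'(t) = (1 - t)*exp(-t) is valid.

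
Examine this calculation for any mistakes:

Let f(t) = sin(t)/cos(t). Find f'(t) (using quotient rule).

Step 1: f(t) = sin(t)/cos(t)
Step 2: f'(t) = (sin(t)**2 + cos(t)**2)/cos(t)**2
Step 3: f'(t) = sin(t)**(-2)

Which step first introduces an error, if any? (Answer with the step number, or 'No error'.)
Step 3

Step 3 is incorrect due to a wrong trig function.
The step shows: sin(t)**(-2)
The correct value should be: cos(t)**(-2)

Explanation: cos(t) was incorrectly written as sin(t): the term cos(t)**(-2) was incorrectly written as sin(t)**(-2)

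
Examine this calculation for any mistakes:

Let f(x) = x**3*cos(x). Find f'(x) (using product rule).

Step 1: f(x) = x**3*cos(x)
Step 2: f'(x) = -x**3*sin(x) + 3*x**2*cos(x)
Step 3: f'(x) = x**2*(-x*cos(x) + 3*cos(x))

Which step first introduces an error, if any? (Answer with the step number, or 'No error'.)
Step 3

Step 3 is incorrect due to a wrong trig function.
The step shows: x**2*(-x*cos(x) + 3*cos(x))
The correct value should be: x**2*(-x*sin(x) + 3*cos(x))

Explanation: sin(x) was incorrectly written as cos(x): the term x**2*(-x*sin(x) + 3*cos(x)) was incorrectly written as x**2*(-x*cos(x) + 3*cos(x))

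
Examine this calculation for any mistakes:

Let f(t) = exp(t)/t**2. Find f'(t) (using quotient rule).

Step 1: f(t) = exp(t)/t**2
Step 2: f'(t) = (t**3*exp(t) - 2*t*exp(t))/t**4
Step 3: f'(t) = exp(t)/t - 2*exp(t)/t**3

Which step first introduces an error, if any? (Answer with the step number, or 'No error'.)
Step 2

Step 2 is incorrect due to a wrong exponent.
The step shows: (t**3*exp(t) - 2*t*exp(t))/t**4
The correct value should be: (t**2*exp(t) - 2*t*exp(t))/t**4

Explanation: The exponent 2 on t was incorrectly written as 3: the term (t**2*exp(t) - 2*t*exp(t))/t**4 was incorrectly written as (t**3*exp(t) - 2*t*exp(t))/t**4
The later steps are derived from this incorrect expression, so the error originates in Step 2.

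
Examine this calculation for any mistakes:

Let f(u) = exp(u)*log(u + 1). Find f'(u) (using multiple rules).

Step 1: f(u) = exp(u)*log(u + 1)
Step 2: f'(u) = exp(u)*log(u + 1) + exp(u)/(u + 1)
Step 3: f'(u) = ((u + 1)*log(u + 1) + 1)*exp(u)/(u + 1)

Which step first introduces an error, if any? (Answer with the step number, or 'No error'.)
No error

All steps in this derivation are correct.
The final answer f'(u) = ((u + 1)*log(u + 1) + 1)*exp(u)/(u + 1) is valid.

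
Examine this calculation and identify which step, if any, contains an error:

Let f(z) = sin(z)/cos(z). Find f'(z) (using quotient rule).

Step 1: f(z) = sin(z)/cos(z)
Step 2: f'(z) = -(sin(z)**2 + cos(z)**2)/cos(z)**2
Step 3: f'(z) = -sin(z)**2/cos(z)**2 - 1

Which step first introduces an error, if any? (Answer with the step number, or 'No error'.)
Step 2

Step 2 is incorrect due to a sign flip.
The step shows: -(sin(z)**2 + cos(z)**2)/cos(z)**2
The correct value should be: (sin(z)**2 + cos(z)**2)/cos(z)**2

Explanation: The sign of the whole expression was flipped: the term (sin(z)**2 + cos(z)**2)/cos(z)**2 was incorrectly written as -(sin(z)**2 + cos(z)**2)/cos(z)**2
The later steps are derived from this incorrect expression, so the error originates in Step 2.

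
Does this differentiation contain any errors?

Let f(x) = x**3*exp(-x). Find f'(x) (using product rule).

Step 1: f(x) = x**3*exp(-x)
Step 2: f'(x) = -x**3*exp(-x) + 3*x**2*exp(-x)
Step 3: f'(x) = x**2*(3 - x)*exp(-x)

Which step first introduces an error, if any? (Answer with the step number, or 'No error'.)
No error

All steps in this derivation are correct.
The final answer f'(x) = x**2*(3 - x)*exp(-x) is valid.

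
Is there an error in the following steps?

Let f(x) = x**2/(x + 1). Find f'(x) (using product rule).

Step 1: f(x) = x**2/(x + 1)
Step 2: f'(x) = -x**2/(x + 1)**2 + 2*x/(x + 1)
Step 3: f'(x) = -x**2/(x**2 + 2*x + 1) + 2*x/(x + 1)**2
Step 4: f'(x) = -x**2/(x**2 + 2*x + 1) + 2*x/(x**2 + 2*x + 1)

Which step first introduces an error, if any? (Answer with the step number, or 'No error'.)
Step 3

Step 3 is incorrect due to a wrong exponent.
The step shows: -x**2/(x**2 + 2*x + 1) + 2*x/(x + 1)**2
The correct value should be: -x**2/(x**2 + 2*x + 1) + 2*x/(x + 1)

Explanation: The exponent -1 on x + 1 was incorrectly written as -2: the term 2*x/(x + 1) was incorrectly written as 2*x/(x + 1)**2
The later steps are derived from this incorrect expression, so the error originates in Step 3.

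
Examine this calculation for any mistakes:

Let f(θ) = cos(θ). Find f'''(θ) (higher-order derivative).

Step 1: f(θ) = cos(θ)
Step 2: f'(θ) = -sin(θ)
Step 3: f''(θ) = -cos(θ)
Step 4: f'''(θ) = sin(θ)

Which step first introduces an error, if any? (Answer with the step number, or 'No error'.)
No error

All steps in this derivation are correct.
The final answer f'''(θ) = sin(θ) is valid.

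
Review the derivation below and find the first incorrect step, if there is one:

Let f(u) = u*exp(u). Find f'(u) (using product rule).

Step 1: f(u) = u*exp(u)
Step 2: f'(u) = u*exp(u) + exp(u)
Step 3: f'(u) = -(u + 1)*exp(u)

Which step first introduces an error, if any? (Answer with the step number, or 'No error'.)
Step 3

Step 3 is incorrect due to a sign flip.
The step shows: -(u + 1)*exp(u)
The correct value should be: (u + 1)*exp(u)

Explanation: The sign of the whole expression was flipped: the term (u + 1)*exp(u) was incorrectly written as -(u + 1)*exp(u)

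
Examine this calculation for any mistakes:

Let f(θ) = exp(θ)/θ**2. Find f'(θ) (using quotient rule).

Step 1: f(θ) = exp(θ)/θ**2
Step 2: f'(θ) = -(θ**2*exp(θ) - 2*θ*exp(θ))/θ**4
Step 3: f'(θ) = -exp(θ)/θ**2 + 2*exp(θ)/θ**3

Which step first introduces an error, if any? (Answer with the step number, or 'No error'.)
Step 2

Step 2 is incorrect due to a sign flip.
The step shows: -(θ**2*exp(θ) - 2*θ*exp(θ))/θ**4
The correct value should be: (θ**2*exp(θ) - 2*θ*exp(θ))/θ**4

Explanation: The sign of the whole expression was flipped: the term (θ**2*exp(θ) - 2*θ*exp(θ))/θ**4 was incorrectly written as -(θ**2*exp(θ) - 2*θ*exp(θ))/θ**4
The later steps are derived from this incorrect expression, so the error originates in Step 2.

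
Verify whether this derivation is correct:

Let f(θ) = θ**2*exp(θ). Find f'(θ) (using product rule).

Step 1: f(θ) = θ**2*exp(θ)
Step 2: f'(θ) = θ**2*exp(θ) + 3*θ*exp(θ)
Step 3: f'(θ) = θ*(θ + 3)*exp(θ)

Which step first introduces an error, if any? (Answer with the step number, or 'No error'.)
Step 2

Step 2 is incorrect due to a wrong coefficient.
The step shows: θ**2*exp(θ) + 3*θ*exp(θ)
The correct value should be: θ**2*exp(θ) + 2*θ*exp(θ)

Explanation: The coefficient 2 was incorrectly written as 3: the term 2*θ*exp(θ) was incorrectly written as 3*θ*exp(θ)
The later steps are derived from this incorrect expression, so the error originates in Step 2.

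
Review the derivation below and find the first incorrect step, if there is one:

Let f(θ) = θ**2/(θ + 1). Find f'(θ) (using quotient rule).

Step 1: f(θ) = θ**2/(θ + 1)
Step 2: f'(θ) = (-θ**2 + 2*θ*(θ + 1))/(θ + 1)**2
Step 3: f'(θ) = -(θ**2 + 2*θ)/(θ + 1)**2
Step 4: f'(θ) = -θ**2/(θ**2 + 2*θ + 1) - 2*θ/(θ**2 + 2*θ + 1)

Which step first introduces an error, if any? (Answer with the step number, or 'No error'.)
Step 3

Step 3 is incorrect due to a sign flip.
The step shows: -(θ**2 + 2*θ)/(θ + 1)**2
The correct value should be: (θ**2 + 2*θ)/(θ + 1)**2

Explanation: The sign of the whole expression was flipped: the term (θ**2 + 2*θ)/(θ + 1)**2 was incorrectly written as -(θ**2 + 2*θ)/(θ + 1)**2
The later steps are derived from this incorrect expression, so the error originates in Step 3.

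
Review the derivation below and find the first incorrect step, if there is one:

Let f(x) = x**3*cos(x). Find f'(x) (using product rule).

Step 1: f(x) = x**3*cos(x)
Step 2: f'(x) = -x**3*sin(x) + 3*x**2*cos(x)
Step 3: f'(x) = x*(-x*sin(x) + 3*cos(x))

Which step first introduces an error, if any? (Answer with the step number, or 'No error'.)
Step 3

Step 3 is incorrect due to a wrong exponent.
The step shows: x*(-x*sin(x) + 3*cos(x))
The correct value should be: x**2*(-x*sin(x) + 3*cos(x))

Explanation: The exponent 2 on x was incorrectly written as 1: the term x**2*(-x*sin(x) + 3*cos(x)) was incorrectly written as x*(-x*sin(x) + 3*cos(x))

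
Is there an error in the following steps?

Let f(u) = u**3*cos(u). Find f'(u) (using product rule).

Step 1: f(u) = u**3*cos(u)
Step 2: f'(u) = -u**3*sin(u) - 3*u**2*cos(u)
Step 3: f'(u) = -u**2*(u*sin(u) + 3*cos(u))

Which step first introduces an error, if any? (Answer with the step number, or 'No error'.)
Step 2

Step 2 is incorrect due to a sign flip.
The step shows: -u**3*sin(u) - 3*u**2*cos(u)
The correct value should be: -u**3*sin(u) + 3*u**2*cos(u)

Explanation: The sign of one term was flipped: the term 3*u**2*cos(u) was incorrectly written as -3*u**2*cos(u)
The later steps are derived from this incorrect expression, so the error originates in Step 2.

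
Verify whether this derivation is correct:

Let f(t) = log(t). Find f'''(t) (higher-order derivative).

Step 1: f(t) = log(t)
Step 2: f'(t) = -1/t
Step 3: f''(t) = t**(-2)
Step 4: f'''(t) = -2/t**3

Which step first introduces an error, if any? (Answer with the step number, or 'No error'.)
Step 2

Step 2 is incorrect due to a sign flip.
The step shows: -1/t
The correct value should be: 1/t

Explanation: The sign of the whole expression was flipped: the term 1/t was incorrectly written as -1/t
The later steps are derived from this incorrect expression, so the error originates in Step 2.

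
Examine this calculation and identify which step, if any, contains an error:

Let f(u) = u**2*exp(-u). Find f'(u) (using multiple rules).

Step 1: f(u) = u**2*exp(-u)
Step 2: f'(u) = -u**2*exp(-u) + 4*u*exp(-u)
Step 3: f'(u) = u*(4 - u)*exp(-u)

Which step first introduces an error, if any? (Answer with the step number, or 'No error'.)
Step 2

Step 2 is incorrect due to a wrong coefficient.
The step shows: -u**2*exp(-u) + 4*u*exp(-u)
The correct value should be: -u**2*exp(-u) + 2*u*exp(-u)

Explanation: The coefficient 2 was incorrectly written as 4: the term 2*u*exp(-u) was incorrectly written as 4*u*exp(-u)
The later steps are derived from this incorrect expression, so the error originates in Step 2.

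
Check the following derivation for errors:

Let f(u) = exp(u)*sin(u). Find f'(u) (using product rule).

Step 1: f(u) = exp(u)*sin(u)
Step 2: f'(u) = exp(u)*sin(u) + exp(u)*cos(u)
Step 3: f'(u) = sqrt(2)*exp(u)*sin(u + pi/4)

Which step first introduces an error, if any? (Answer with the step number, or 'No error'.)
No error

All steps in this derivation are correct.
The final answer f'(u) = sqrt(2)*exp(u)*sin(u + pi/4) is valid.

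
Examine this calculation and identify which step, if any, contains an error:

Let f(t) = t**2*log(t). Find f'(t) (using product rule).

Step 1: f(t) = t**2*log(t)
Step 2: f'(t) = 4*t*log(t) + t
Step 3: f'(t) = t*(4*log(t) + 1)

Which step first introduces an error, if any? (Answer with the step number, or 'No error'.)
Step 2

Step 2 is incorrect due to a wrong coefficient.
The step shows: 4*t*log(t) + t
The correct value should be: 2*t*log(t) + t

Explanation: The coefficient 2 was incorrectly written as 4: the term 2*t*log(t) was incorrectly written as 4*t*log(t)
The later steps are derived from this incorrect expression, so the error originates in Step 2.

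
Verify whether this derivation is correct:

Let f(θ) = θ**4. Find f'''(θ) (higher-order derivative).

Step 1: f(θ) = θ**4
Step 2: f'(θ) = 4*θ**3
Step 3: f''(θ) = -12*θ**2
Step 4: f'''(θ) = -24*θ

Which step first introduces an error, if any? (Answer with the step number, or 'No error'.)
Step 3

Step 3 is incorrect due to a sign flip.
The step shows: -12*θ**2
The correct value should be: 12*θ**2

Explanation: The sign of the whole expression was flipped: the term 12*θ**2 was incorrectly written as -12*θ**2
The later steps are derived from this incorrect expression, so the error originates in Step 3.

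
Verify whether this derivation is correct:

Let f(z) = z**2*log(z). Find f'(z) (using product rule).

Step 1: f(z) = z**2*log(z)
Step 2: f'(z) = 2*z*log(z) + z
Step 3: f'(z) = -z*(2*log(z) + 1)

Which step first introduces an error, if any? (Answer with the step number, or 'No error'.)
Step 3

Step 3 is incorrect due to a sign flip.
The step shows: -z*(2*log(z) + 1)
The correct value should be: z*(2*log(z) + 1)

Explanation: The sign of the whole expression was flipped: the term z*(2*log(z) + 1) was incorrectly written as -z*(2*log(z) + 1)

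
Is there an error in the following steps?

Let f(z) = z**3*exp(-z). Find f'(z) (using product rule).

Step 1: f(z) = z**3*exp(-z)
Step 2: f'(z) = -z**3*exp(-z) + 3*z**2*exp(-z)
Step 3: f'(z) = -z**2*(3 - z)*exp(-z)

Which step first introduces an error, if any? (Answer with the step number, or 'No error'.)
Step 3

Step 3 is incorrect due to a sign flip.
The step shows: -z**2*(3 - z)*exp(-z)
The correct value should be: z**2*(3 - z)*exp(-z)

Explanation: The sign of the whole expression was flipped: the term z**2*(3 - z)*exp(-z) was incorrectly written as -z**2*(3 - z)*exp(-z)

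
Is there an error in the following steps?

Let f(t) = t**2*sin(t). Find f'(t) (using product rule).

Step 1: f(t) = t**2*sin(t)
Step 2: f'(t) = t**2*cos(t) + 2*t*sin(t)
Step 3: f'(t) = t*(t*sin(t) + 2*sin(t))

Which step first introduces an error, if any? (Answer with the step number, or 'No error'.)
Step 3

Step 3 is incorrect due to a wrong trig function.
The step shows: t*(t*sin(t) + 2*sin(t))
The correct value should be: t*(t*cos(t) + 2*sin(t))

Explanation: cos(t) was incorrectly written as sin(t): the term t*(t*cos(t) + 2*sin(t)) was incorrectly written as t*(t*sin(t) + 2*sin(t))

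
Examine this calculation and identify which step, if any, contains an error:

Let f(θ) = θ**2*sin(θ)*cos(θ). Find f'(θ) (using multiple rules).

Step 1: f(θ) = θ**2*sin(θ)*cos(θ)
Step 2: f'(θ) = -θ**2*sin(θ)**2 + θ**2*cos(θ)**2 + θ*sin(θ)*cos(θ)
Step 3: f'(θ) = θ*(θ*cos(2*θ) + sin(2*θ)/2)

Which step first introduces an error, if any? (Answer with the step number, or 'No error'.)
Step 2

Step 2 is incorrect due to a wrong coefficient.
The step shows: -θ**2*sin(θ)**2 + θ**2*cos(θ)**2 + θ*sin(θ)*cos(θ)
The correct value should be: -θ**2*sin(θ)**2 + θ**2*cos(θ)**2 + 2*θ*sin(θ)*cos(θ)

Explanation: The coefficient 2 was incorrectly written as 1: the term 2*θ*sin(θ)*cos(θ) was incorrectly written as θ*sin(θ)*cos(θ)
The later steps are derived from this incorrect expression, so the error originates in Step 2.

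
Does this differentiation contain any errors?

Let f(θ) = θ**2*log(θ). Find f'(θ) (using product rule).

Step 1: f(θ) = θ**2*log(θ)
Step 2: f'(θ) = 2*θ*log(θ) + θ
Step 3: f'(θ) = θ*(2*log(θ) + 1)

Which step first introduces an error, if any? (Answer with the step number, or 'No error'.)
No error

All steps in this derivation are correct.
The final answer f'(θ) = θ*(2*log(θ) + 1) is valid.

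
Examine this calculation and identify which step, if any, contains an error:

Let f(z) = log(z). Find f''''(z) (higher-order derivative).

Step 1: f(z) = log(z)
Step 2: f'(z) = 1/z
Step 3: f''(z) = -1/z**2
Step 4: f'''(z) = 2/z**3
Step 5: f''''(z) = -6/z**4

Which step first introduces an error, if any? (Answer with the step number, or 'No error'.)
No error

All steps in this derivation are correct.
The final answer f''''(z) = -6/z**4 is valid.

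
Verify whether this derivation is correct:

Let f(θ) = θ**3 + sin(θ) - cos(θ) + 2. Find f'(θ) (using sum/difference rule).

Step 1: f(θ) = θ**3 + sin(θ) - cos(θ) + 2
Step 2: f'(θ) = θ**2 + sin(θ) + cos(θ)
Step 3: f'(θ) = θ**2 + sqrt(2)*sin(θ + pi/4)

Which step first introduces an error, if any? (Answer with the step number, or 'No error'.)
Step 2

Step 2 is incorrect due to a wrong coefficient.
The step shows: θ**2 + sin(θ) + cos(θ)
The correct value should be: 3*θ**2 + sin(θ) + cos(θ)

Explanation: The coefficient 3 was incorrectly written as 1: the term 3*θ**2 was incorrectly written as θ**2
The later steps are derived from this incorrect expression, so the error originates in Step 2.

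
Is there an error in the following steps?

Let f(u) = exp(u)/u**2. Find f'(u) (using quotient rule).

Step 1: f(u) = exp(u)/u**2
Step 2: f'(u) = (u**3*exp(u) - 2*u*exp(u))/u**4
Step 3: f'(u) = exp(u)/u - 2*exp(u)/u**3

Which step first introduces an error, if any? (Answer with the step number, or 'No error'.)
Step 2

Step 2 is incorrect due to a wrong exponent.
The step shows: (u**3*exp(u) - 2*u*exp(u))/u**4
The correct value should be: (u**2*exp(u) - 2*u*exp(u))/u**4

Explanation: The exponent 2 on u was incorrectly written as 3: the term (u**2*exp(u) - 2*u*exp(u))/u**4 was incorrectly written as (u**3*exp(u) - 2*u*exp(u))/u**4
The later steps are derived from this incorrect expression, so the error originates in Step 2.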